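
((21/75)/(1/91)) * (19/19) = 25.48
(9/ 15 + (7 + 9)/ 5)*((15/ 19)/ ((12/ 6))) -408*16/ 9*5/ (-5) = 4361/ 6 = 726.83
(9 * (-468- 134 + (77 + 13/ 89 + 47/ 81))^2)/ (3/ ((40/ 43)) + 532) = 571381484044840/ 123624322281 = 4621.92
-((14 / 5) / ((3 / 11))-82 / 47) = -6008 / 705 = -8.52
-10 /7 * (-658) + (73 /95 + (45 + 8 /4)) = 93838 /95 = 987.77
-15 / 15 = -1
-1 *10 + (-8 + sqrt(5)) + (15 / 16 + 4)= -209 / 16 + sqrt(5)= -10.83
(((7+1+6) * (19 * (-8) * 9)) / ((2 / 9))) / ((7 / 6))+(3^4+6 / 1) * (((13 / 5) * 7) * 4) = -337692 / 5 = -67538.40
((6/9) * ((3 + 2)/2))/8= 5/24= 0.21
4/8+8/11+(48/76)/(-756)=32297/26334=1.23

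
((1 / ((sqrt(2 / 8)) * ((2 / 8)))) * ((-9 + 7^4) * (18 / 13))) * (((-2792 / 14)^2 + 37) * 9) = 465154793856 / 49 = 9492954976.65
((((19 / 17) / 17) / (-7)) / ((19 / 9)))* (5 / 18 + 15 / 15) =-23 / 4046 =-0.01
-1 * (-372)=372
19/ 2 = 9.50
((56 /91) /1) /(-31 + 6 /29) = -232 /11609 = -0.02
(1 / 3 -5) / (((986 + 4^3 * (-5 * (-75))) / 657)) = -1533 / 12493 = -0.12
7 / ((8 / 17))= 119 / 8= 14.88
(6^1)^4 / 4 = 324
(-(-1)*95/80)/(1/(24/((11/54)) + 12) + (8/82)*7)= 278103/161740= 1.72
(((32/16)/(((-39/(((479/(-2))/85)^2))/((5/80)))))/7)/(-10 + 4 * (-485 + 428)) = 0.00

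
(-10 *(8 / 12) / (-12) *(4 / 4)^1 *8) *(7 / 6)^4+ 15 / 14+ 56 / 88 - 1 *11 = -59407 / 56133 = -1.06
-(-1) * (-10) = -10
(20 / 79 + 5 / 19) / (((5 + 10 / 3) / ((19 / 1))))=93 / 79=1.18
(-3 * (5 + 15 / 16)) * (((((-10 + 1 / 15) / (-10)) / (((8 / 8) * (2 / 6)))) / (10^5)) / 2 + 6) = -3420008493 / 32000000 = -106.88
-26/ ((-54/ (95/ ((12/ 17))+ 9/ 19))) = 400309/ 6156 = 65.03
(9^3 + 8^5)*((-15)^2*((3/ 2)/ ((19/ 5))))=5950125/ 2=2975062.50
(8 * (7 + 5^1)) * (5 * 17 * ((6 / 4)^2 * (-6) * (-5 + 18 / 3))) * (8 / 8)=-110160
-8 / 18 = -4 / 9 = -0.44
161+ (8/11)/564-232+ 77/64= -6928189/99264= -69.80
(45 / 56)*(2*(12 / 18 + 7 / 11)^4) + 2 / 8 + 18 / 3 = 10038395 / 922383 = 10.88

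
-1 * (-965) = 965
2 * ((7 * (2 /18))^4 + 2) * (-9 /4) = -15523 /1458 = -10.65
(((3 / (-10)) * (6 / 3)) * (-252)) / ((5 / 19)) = 14364 / 25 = 574.56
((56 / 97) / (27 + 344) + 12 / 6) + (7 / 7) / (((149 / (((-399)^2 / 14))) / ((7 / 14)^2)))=129187443 / 6128072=21.08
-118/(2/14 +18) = -826/127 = -6.50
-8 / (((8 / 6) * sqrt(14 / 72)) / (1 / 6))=-6 * sqrt(7) / 7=-2.27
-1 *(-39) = 39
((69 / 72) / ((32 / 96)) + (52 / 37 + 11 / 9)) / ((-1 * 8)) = -14659 / 21312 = -0.69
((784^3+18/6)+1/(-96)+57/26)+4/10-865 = 3006990134191/6240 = 481889444.58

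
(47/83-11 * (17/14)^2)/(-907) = 254645/14755076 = 0.02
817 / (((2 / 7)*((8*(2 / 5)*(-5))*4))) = -44.68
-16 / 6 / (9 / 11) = -3.26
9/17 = 0.53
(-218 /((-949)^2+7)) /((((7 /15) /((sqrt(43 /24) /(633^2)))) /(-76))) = 10355 * sqrt(258) /1263023016192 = 0.00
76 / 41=1.85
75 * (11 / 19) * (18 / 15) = 990 / 19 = 52.11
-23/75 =-0.31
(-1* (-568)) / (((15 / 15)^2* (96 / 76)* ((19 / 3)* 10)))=7.10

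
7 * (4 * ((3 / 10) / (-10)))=-21 / 25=-0.84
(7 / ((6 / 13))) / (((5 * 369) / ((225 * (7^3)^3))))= 18360891185 / 246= 74637769.04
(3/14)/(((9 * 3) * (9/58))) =29/567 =0.05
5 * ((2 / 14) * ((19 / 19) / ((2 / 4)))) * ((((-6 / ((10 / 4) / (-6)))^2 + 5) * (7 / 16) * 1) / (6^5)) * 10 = 5309 / 31104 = 0.17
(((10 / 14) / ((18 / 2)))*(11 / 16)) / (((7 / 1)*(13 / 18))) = 55 / 5096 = 0.01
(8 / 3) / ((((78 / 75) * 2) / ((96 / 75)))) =64 / 39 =1.64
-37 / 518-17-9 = -365 / 14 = -26.07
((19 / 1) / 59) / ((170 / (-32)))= -0.06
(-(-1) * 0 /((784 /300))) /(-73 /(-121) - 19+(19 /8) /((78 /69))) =0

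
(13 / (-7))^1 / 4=-13 / 28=-0.46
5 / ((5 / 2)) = 2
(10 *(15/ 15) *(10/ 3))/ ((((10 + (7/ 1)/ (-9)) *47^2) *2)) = 0.00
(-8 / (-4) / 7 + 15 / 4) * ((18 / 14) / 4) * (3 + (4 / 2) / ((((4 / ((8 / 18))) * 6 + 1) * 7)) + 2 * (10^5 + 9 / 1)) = 78317224479 / 301840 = 259466.02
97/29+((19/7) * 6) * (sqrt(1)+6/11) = 63671/2233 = 28.51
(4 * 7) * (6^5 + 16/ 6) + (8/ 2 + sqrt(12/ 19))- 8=2 * sqrt(57)/ 19 + 653396/ 3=217799.46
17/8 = 2.12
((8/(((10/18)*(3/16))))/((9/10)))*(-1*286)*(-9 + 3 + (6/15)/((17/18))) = 11568128/85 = 136095.62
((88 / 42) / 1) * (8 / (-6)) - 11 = -869 / 63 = -13.79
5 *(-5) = -25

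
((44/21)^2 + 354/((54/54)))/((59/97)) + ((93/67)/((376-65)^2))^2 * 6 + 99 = 688.22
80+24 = 104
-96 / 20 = -24 / 5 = -4.80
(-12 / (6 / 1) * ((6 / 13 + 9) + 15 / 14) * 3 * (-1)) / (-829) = -0.08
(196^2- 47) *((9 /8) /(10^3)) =345321 /8000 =43.17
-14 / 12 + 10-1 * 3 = 35 / 6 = 5.83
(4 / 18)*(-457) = -914 / 9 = -101.56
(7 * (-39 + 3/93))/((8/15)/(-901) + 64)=-14285355/3351689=-4.26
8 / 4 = 2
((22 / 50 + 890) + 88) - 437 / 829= 20267244 / 20725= 977.91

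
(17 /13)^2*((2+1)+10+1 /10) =37859 /1690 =22.40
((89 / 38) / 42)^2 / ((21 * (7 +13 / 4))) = 7921 / 548288244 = 0.00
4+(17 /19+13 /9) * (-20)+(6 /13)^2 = -42.57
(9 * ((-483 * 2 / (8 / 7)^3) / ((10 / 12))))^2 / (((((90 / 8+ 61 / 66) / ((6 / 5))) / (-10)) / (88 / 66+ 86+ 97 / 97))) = -34994503760843781 / 8227840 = -4253182337.14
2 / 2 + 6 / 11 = 17 / 11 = 1.55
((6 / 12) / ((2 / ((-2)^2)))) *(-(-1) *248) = 248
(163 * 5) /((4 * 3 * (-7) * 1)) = -815 /84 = -9.70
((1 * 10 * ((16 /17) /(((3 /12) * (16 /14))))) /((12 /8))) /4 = 280 /51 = 5.49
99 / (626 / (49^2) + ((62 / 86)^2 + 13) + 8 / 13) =1904523621 / 276941776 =6.88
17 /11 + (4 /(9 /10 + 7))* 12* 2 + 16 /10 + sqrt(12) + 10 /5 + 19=39.76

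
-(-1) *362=362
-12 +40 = 28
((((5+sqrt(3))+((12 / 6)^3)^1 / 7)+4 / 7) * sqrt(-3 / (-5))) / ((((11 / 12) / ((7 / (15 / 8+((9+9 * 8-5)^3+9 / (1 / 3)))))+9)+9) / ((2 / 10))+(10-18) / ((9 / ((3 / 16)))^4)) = 13934592 * sqrt(5) / 6677773919965+31186944 * sqrt(15) / 6677773919965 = 0.00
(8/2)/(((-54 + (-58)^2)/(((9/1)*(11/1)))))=198/1655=0.12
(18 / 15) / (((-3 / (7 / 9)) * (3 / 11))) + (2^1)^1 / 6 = -109 / 135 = -0.81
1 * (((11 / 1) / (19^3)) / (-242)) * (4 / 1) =-2 / 75449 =-0.00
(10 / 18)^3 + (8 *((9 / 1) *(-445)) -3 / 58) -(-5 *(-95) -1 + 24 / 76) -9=-26127769729 / 803358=-32523.20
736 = 736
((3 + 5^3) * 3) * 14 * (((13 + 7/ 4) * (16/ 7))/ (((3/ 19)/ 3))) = 3443712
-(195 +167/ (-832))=-162073/ 832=-194.80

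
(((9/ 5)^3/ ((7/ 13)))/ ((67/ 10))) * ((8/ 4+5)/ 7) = 18954/ 11725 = 1.62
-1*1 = -1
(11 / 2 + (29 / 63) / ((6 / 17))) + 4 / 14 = 1340 / 189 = 7.09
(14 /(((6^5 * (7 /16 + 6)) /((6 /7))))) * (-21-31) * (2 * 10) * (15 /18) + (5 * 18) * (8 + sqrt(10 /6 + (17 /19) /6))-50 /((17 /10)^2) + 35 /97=45 * sqrt(2622) /19 + 493147660775 /701637957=824.13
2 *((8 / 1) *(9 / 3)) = 48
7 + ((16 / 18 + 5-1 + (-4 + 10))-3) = 134 / 9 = 14.89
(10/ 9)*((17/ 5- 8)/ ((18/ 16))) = -4.54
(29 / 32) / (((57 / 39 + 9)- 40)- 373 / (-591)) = -222807 / 7107040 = -0.03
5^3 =125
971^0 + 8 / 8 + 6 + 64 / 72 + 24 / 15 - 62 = -2318 / 45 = -51.51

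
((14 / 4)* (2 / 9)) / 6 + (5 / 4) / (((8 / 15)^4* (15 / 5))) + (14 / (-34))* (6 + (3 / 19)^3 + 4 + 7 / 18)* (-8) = 2038222914271 / 51581435904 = 39.51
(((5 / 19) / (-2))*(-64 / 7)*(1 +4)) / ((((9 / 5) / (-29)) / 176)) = -17055.97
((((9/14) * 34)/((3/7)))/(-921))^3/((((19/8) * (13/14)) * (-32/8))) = 137564/7146807421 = 0.00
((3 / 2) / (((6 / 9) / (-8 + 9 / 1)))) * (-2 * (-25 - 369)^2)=-698562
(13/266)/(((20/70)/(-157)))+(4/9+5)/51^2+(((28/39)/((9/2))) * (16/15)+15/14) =-25.61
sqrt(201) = 14.18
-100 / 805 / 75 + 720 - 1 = 1736381 / 2415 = 719.00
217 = 217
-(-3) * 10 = 30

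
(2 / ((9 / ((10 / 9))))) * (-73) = -1460 / 81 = -18.02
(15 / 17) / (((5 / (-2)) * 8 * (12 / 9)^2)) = -27 / 1088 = -0.02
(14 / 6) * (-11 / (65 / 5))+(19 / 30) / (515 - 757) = -186587 / 94380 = -1.98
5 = 5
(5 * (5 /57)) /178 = 25 /10146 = 0.00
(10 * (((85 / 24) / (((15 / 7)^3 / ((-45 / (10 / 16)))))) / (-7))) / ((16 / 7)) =5831 / 360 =16.20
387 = 387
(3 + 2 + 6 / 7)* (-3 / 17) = -123 / 119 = -1.03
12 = 12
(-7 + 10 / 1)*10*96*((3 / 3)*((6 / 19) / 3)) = 5760 / 19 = 303.16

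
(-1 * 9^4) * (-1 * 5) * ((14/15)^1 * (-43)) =-1316574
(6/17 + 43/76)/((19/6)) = 3561/12274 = 0.29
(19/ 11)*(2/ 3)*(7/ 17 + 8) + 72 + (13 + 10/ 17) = 4859/ 51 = 95.27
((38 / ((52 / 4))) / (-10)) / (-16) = 19 / 1040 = 0.02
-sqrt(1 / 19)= -sqrt(19) / 19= -0.23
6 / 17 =0.35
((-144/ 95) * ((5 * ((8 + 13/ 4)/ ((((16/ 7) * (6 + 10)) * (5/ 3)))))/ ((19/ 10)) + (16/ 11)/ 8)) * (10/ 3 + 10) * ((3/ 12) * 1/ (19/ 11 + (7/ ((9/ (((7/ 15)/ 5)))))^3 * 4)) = -65905142484375/ 33781324037456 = -1.95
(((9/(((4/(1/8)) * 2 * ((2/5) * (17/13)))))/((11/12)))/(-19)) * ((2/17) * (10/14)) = -8775/6764912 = -0.00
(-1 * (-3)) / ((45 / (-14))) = -14 / 15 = -0.93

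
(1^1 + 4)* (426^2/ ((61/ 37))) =33573060/ 61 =550378.03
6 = 6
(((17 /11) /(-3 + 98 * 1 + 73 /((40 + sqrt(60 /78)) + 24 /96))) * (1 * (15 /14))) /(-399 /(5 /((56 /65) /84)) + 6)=4033250 * sqrt(130) /34113115758183 + 900806801375 /272904926065464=0.00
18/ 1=18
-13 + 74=61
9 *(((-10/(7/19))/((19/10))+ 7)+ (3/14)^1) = -891/14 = -63.64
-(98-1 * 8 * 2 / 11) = -1062 / 11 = -96.55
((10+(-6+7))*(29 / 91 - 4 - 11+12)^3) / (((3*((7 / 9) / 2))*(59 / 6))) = -18.48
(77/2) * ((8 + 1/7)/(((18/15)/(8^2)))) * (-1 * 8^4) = -68485120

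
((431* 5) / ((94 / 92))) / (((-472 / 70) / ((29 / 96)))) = -50308475 / 532416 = -94.49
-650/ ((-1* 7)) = 650/ 7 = 92.86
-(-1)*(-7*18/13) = -126/13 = -9.69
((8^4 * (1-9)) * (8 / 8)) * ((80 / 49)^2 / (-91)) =209715200 / 218491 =959.83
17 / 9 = 1.89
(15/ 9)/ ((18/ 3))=0.28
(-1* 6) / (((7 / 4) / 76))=-1824 / 7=-260.57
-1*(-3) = 3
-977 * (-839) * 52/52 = 819703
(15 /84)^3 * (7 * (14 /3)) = 125 /672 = 0.19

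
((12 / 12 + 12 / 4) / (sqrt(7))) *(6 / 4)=6 *sqrt(7) / 7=2.27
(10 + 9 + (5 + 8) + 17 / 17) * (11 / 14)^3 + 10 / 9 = 422747 / 24696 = 17.12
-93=-93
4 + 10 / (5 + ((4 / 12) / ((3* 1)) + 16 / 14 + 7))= 4.75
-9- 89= -98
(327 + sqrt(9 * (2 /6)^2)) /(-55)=-328 /55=-5.96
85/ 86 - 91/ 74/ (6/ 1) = 14957/ 19092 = 0.78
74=74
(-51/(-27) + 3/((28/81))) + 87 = 24587/252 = 97.57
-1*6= -6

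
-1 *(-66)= 66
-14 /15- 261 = -3929 /15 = -261.93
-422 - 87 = -509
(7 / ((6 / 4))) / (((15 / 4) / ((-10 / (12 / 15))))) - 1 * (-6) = -86 / 9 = -9.56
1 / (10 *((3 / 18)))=3 / 5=0.60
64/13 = 4.92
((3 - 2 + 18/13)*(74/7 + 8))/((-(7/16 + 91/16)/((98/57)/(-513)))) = 4960/204687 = 0.02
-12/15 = -4/5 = -0.80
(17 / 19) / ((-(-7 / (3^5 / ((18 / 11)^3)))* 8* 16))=22627 / 408576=0.06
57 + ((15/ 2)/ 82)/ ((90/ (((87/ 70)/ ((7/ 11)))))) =9161359/ 160720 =57.00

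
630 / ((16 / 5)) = 1575 / 8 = 196.88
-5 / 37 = -0.14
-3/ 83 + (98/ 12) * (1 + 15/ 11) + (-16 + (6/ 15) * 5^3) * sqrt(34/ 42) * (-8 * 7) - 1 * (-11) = 82901/ 2739 - 272 * sqrt(357)/ 3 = -1682.83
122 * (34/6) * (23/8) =23851/12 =1987.58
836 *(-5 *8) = -33440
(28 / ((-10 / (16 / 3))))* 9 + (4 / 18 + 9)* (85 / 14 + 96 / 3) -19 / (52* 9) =3548933 / 16380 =216.66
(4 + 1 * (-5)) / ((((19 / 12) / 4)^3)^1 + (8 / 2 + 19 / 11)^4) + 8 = 13936395906776 / 1742251885531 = 8.00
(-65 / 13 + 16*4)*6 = 354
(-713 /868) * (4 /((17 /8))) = -184 /119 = -1.55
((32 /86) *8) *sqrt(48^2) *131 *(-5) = -4024320 /43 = -93588.84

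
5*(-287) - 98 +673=-860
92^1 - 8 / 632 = 7267 / 79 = 91.99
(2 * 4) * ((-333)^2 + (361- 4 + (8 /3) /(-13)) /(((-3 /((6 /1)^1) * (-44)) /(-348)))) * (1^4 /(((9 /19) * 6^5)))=25995553 /113724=228.58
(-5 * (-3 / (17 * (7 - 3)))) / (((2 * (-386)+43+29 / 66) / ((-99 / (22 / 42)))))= 0.06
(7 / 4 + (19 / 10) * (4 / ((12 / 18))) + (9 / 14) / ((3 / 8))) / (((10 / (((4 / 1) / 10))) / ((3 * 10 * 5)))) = 6243 / 70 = 89.19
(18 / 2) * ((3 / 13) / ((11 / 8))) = 216 / 143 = 1.51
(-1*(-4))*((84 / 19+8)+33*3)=8468 / 19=445.68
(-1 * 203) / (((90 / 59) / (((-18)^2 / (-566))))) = 107793 / 1415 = 76.18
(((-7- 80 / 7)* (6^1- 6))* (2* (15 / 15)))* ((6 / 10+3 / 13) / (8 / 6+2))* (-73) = 0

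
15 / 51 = 5 / 17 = 0.29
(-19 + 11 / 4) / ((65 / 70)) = -35 / 2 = -17.50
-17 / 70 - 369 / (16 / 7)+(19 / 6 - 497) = -1101263 / 1680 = -655.51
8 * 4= 32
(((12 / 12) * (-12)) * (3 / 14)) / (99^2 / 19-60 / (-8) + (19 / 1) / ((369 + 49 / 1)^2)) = -165528 / 33688585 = -0.00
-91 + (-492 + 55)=-528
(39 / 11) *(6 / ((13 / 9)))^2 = 8748 / 143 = 61.17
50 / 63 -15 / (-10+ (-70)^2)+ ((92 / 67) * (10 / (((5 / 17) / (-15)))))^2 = 45214200571093 / 92195082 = 490418.79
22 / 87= 0.25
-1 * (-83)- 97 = -14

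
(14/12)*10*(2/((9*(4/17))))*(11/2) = 6545/108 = 60.60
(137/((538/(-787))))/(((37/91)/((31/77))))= -43451057/218966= -198.44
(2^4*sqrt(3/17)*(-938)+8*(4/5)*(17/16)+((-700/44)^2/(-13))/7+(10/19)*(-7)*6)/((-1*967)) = 2702767/144503645+15008*sqrt(51)/16439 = 6.54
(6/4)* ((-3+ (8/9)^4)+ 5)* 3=8609/729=11.81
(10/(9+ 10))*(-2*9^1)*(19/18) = -10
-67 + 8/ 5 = -327/ 5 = -65.40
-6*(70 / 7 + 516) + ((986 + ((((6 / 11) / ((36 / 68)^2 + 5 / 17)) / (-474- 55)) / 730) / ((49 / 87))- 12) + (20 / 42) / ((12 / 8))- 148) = -362230190900761 / 155484785610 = -2329.68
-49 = -49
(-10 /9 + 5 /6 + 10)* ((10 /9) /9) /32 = 875 /23328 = 0.04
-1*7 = -7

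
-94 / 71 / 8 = -47 / 284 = -0.17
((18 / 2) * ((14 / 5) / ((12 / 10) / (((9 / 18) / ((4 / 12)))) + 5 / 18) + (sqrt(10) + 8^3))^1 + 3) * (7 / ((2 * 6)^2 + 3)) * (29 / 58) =3 * sqrt(10) / 14 + 149845 / 1358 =111.02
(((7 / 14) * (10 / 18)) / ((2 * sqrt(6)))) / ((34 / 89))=445 * sqrt(6) / 7344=0.15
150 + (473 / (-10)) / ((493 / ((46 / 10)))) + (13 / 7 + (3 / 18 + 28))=46480433 / 258825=179.58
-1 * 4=-4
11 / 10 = 1.10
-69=-69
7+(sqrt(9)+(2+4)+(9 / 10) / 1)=169 / 10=16.90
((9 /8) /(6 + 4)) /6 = 3 /160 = 0.02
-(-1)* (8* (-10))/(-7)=80/7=11.43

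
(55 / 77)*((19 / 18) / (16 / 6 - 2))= 95 / 84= 1.13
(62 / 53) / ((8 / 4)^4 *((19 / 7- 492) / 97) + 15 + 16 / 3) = -126294 / 6517993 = -0.02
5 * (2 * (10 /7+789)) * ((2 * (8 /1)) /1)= 885280 /7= 126468.57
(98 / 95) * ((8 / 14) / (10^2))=14 / 2375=0.01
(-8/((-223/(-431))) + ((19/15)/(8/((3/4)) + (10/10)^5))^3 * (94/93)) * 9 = -5155244539926/37049359375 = -139.15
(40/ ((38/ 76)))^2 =6400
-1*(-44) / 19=44 / 19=2.32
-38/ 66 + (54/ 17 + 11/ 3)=1172/ 187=6.27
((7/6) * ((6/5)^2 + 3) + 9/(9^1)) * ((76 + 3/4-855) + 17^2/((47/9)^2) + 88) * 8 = -1855672617/55225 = -33602.04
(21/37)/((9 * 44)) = 7/4884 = 0.00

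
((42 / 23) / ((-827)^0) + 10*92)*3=63606 / 23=2765.48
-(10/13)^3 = -1000/2197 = -0.46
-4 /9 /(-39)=4 /351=0.01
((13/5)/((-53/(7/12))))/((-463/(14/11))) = 637/8097870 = 0.00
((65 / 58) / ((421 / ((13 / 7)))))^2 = 714025 / 29215697476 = 0.00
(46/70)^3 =12167/42875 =0.28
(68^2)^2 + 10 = 21381386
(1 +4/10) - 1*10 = -43/5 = -8.60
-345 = -345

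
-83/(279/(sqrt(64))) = -664/279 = -2.38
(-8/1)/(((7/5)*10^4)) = -1/1750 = -0.00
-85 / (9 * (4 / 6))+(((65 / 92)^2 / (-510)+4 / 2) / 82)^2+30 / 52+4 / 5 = -4166144904273044503 / 325756218064343040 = -12.79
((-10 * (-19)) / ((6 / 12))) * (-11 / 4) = -1045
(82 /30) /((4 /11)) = 451 /60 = 7.52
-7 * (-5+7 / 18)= 581 / 18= 32.28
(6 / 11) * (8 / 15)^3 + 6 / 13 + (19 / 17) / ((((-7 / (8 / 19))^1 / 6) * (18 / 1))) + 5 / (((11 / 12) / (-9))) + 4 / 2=-891523372 / 19144125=-46.57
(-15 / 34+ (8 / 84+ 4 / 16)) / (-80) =137 / 114240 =0.00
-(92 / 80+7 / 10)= -37 / 20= -1.85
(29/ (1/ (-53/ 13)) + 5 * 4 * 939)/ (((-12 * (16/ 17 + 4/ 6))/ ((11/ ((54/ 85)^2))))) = -26361.55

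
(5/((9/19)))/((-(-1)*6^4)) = 95/11664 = 0.01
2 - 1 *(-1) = 3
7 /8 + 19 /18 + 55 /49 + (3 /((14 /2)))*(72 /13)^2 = 9658507 /596232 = 16.20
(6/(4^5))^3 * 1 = 27/134217728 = 0.00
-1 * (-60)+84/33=688/11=62.55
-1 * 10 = -10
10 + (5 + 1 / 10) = 151 / 10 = 15.10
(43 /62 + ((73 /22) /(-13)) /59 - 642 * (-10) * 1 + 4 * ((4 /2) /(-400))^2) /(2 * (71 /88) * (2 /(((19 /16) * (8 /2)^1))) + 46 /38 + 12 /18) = 957207857188179 /381145310000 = 2511.40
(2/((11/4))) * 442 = 3536/11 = 321.45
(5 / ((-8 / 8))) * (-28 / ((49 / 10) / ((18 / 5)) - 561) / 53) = -5040 / 1067791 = -0.00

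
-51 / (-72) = 17 / 24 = 0.71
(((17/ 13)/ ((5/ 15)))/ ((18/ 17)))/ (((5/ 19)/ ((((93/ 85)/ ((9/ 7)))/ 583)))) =70091/ 3410550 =0.02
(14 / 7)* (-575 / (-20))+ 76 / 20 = 613 / 10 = 61.30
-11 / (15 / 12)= -44 / 5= -8.80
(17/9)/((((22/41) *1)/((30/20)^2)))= 697/88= 7.92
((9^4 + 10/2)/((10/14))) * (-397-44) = -20269242/5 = -4053848.40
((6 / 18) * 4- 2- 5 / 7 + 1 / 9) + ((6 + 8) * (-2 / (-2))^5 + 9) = 1369 / 63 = 21.73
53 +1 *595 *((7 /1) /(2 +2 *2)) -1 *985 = -1427 /6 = -237.83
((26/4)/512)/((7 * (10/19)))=247/71680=0.00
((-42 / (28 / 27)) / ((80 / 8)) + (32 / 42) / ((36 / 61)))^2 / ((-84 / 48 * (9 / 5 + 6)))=-108764041 / 195036660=-0.56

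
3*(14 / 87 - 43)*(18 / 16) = -33543 / 232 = -144.58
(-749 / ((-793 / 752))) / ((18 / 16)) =4505984 / 7137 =631.36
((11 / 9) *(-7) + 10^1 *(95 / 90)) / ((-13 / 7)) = -14 / 13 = -1.08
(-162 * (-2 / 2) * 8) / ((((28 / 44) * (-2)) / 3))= -21384 / 7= -3054.86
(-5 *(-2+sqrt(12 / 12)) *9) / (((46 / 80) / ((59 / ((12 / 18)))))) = 6926.09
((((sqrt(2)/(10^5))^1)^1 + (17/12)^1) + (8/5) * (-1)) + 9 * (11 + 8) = sqrt(2)/100000 + 10249/60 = 170.82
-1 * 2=-2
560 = 560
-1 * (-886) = 886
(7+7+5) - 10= 9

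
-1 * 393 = -393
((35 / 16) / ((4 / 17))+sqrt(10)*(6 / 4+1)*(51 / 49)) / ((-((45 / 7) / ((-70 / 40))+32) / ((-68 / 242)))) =4335*sqrt(10) / 167948+495635 / 5374336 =0.17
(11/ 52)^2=121/ 2704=0.04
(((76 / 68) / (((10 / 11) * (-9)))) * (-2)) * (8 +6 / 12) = 209 / 90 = 2.32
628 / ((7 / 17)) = 10676 / 7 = 1525.14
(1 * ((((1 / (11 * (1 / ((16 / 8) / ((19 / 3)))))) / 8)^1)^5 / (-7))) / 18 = -27 / 5716884562622464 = -0.00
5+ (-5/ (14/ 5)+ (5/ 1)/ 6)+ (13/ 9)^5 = 4272106/ 413343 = 10.34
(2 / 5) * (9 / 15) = 6 / 25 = 0.24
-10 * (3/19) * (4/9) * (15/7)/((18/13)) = -1300/1197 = -1.09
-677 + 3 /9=-2030 /3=-676.67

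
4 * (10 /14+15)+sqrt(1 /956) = sqrt(239) /478+440 /7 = 62.89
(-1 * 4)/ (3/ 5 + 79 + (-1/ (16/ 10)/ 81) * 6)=-2160/ 42959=-0.05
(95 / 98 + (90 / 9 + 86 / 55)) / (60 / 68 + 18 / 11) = 4.98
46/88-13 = -549/44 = -12.48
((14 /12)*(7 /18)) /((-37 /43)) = -2107 /3996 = -0.53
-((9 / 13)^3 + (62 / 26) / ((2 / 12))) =-32163 / 2197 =-14.64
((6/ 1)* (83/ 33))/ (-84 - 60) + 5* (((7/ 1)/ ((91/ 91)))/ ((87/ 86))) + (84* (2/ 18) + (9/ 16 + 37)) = 3738673/ 45936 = 81.39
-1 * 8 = -8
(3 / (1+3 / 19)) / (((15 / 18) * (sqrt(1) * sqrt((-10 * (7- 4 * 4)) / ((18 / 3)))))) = 57 * sqrt(15) / 275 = 0.80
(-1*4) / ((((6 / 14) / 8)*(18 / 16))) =-1792 / 27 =-66.37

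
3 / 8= 0.38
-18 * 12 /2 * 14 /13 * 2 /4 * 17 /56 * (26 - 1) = -11475 /26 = -441.35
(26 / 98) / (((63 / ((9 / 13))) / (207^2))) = 42849 / 343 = 124.92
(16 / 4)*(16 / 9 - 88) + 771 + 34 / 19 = 73171 / 171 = 427.90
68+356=424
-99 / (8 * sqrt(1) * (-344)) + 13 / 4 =9043 / 2752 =3.29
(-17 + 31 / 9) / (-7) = 122 / 63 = 1.94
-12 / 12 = -1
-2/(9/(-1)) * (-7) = -14/9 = -1.56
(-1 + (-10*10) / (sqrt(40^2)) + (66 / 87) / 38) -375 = -378.48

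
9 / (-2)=-9 / 2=-4.50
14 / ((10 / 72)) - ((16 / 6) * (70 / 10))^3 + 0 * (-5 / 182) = -864472 / 135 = -6403.50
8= 8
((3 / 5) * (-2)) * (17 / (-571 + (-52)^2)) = -0.01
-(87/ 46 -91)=89.11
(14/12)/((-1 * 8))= -7/48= -0.15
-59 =-59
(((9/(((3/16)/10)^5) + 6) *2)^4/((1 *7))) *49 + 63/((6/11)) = 27079938526716556137930432721502243596271010935/1062882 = 25477840933157731655941520000000000000000.00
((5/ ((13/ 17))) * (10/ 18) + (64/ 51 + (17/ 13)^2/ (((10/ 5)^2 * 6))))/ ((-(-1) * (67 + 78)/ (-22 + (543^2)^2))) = 89172185777874217/ 29994120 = 2972988898.42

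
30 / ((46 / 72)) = 1080 / 23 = 46.96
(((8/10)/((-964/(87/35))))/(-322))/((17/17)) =87/13580350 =0.00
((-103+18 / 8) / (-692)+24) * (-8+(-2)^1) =-334175 / 1384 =-241.46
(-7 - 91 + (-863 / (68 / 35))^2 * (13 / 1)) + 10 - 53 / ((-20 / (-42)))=59297623809 / 23120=2564776.12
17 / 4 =4.25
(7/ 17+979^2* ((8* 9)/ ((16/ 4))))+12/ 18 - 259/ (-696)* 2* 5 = 34020831201/ 1972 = 17251942.80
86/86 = 1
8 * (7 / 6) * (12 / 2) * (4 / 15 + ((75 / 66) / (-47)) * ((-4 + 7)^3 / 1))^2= 502153694 / 60140025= 8.35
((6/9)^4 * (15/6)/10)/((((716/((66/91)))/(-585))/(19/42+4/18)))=-4675/236817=-0.02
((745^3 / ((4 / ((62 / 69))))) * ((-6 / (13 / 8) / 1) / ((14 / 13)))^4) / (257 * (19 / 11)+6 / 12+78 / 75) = 28814172.75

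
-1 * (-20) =20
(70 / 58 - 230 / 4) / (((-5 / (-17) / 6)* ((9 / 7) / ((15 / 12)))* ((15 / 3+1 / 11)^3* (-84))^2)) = -98330493305 / 10818522137493504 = -0.00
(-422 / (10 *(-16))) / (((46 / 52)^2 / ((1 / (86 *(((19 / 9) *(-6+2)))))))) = -320931 / 69150880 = -0.00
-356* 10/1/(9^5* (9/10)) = -35600/531441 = -0.07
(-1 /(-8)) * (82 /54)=41 /216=0.19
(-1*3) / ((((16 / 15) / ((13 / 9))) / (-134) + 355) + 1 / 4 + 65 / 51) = -0.01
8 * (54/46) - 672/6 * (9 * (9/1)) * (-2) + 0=18153.39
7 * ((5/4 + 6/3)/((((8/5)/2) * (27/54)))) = 455/8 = 56.88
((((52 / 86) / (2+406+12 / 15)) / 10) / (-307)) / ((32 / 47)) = -0.00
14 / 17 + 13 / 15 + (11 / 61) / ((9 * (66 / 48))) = 79553 / 46665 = 1.70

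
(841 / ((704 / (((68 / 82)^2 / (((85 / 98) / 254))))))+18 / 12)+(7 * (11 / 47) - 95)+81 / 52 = 8488928819 / 56490005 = 150.27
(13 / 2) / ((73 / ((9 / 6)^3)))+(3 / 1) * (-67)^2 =15729807 / 1168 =13467.30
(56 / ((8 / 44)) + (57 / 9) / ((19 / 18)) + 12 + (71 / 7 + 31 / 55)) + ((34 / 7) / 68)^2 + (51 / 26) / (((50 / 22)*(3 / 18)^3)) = 366561543 / 700700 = 523.14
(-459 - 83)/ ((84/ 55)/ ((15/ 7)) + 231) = -149050/ 63721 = -2.34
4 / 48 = 1 / 12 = 0.08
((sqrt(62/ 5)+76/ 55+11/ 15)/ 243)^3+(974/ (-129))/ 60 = -0.13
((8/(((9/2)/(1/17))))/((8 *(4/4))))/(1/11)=22/153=0.14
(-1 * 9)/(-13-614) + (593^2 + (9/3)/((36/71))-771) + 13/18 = 2640056131/7524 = 350884.65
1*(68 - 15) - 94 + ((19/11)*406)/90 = -16438/495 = -33.21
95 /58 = 1.64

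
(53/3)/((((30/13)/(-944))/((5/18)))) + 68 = -157096/81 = -1939.46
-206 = -206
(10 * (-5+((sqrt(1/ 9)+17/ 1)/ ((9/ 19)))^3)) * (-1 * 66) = -32335468.46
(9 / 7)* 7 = 9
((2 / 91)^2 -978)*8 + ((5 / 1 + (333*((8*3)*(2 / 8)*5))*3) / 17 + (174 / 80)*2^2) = -8519909691 / 1407770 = -6052.06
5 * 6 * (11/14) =165/7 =23.57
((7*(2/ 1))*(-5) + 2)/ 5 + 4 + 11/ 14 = -617/ 70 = -8.81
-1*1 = -1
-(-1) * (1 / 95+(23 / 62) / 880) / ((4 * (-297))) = -1261 / 136836480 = -0.00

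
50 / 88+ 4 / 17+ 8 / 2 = 3593 / 748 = 4.80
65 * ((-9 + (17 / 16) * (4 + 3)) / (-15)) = 325 / 48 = 6.77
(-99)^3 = -970299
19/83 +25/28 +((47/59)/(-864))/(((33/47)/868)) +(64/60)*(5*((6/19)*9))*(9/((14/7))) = 316581785539/4642473528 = 68.19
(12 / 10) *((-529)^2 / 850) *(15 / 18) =279841 / 850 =329.22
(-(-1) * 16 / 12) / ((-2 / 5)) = -10 / 3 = -3.33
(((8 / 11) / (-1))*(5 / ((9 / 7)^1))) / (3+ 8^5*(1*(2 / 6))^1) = -280 / 1081641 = -0.00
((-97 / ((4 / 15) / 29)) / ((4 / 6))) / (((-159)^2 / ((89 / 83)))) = -1251785 / 1865176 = -0.67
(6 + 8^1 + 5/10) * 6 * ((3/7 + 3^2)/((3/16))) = 30624/7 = 4374.86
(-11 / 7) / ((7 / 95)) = -21.33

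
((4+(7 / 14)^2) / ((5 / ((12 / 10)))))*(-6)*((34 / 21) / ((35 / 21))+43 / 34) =-13.69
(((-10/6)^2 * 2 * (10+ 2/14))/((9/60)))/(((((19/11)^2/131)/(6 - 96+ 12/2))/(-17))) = 76528628000/3249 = 23554517.70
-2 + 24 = 22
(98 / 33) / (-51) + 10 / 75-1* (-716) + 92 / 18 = 6068782 / 8415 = 721.19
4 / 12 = 1 / 3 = 0.33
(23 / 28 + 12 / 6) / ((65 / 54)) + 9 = 11.34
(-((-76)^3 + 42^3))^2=133143252544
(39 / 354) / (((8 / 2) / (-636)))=-2067 / 118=-17.52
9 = 9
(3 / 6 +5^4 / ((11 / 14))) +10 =17731 / 22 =805.95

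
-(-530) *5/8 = 1325/4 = 331.25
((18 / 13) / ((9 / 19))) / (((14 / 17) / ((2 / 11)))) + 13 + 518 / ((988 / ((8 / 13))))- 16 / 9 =27125953 / 2225223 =12.19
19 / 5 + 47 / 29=786 / 145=5.42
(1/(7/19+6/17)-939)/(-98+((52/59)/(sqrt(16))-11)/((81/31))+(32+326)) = -43501644/11871583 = -3.66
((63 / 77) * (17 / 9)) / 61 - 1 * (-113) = 75840 / 671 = 113.03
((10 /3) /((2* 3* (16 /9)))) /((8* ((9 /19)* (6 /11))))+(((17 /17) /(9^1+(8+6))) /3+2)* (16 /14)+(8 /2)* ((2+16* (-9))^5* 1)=-256998932110169803 /1112832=-230941356925.55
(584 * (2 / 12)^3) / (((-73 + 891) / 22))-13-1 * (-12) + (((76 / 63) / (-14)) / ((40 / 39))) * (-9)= -1852337 / 10822140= -0.17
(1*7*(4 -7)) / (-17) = 21 / 17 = 1.24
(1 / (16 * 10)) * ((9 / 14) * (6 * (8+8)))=27 / 70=0.39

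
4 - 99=-95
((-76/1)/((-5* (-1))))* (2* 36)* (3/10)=-8208/25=-328.32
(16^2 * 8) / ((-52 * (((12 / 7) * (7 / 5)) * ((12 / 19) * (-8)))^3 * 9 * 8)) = 857375 / 2794881024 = 0.00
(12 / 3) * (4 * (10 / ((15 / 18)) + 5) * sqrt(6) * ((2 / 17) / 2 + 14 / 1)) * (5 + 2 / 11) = 217968 * sqrt(6) / 11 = 48537.31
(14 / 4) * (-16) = -56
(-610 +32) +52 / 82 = -577.37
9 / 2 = 4.50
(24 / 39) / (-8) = -1 / 13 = -0.08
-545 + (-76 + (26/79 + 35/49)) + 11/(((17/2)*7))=-5826474/9401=-619.77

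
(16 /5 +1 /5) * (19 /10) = 6.46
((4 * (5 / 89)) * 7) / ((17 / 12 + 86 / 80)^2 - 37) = -2016000 / 39462511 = -0.05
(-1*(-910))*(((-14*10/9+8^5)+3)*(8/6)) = 1073068360/27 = 39743272.59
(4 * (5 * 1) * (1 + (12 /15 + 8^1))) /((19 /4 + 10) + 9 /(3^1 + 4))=5488 /449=12.22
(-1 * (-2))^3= 8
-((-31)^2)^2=-923521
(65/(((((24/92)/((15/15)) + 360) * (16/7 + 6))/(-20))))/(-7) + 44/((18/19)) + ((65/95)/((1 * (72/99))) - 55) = -413781833/54787032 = -7.55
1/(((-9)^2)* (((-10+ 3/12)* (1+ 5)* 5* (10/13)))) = -1/18225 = -0.00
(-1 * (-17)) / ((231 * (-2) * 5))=-17 / 2310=-0.01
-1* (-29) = 29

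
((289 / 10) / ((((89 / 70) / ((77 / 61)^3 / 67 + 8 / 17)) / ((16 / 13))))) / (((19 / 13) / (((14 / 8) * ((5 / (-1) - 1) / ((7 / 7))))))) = -2587422156984 / 25716266357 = -100.61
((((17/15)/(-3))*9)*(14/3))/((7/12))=-136/5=-27.20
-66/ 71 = -0.93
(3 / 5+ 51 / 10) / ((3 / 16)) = 30.40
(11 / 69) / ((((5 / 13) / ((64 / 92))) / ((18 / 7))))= 13728 / 18515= 0.74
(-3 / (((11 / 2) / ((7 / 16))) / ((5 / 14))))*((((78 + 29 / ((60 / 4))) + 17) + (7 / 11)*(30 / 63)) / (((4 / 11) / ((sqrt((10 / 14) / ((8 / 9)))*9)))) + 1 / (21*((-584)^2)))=-15471*sqrt(70) / 704 - 5 / 420180992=-183.86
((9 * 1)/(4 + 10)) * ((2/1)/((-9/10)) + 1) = -11/14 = -0.79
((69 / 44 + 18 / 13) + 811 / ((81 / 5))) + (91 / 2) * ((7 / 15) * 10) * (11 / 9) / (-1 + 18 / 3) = 24305357 / 231660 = 104.92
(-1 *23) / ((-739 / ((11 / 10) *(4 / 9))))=506 / 33255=0.02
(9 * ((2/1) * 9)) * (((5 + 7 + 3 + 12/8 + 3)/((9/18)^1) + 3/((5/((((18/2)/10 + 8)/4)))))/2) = 653427/200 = 3267.14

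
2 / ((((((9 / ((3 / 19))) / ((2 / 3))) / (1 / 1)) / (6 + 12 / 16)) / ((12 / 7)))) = 36 / 133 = 0.27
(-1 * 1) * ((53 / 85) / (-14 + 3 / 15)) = 53 / 1173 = 0.05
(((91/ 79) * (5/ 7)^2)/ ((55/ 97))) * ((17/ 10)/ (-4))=-21437/ 48664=-0.44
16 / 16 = 1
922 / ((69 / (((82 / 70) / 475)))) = 37802 / 1147125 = 0.03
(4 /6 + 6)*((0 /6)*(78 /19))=0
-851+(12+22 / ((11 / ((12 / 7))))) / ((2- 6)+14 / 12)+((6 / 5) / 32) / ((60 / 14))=-81532767 / 95200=-856.44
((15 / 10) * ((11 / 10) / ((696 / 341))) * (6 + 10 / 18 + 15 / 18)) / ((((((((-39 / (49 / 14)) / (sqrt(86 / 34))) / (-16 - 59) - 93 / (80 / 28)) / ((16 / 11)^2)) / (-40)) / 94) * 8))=112858054400 * sqrt(731) / 5826442322583 + 354401420156000 / 1942147440861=183.00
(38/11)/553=38/6083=0.01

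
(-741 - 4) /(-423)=745 /423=1.76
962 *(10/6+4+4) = 27898/3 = 9299.33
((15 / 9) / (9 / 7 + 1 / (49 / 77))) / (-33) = -7 / 396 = -0.02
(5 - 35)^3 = -27000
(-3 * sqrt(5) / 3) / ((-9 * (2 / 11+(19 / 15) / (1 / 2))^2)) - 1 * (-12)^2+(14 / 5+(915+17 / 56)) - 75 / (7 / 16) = 3025 * sqrt(5) / 200704+24107 / 40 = 602.71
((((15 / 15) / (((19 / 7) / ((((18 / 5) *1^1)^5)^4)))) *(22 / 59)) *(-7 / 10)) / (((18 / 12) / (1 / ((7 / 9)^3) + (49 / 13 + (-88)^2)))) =-646122391666446443960689905106944 / 9728527069091796875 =-66415232961546.87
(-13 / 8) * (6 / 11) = -39 / 44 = -0.89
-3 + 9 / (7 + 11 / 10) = -17 / 9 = -1.89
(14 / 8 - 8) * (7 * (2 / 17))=-175 / 34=-5.15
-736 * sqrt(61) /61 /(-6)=368 * sqrt(61) /183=15.71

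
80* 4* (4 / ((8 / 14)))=2240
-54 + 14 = -40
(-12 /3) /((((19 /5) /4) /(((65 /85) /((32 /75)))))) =-4875 /646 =-7.55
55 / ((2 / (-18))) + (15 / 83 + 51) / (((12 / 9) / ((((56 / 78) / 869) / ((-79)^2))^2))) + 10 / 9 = -1833937286263585622791 / 3713258847327849963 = -493.89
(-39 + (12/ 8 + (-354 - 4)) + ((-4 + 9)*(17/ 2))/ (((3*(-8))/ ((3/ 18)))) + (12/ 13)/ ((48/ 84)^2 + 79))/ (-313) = 5759808815/ 4555066464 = 1.26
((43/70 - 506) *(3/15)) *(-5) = 35377/70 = 505.39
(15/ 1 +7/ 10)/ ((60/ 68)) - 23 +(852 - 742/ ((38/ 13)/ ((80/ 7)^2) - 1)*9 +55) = 47171974961/ 6100350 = 7732.67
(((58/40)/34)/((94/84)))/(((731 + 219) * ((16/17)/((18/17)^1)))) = 5481/121448000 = 0.00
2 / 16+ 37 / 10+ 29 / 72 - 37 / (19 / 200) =-1317541 / 3420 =-385.25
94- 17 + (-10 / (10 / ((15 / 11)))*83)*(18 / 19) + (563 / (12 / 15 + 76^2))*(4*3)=-14616684 / 503063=-29.06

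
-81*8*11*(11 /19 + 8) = -1161864 /19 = -61150.74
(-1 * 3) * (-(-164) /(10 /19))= -4674 /5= -934.80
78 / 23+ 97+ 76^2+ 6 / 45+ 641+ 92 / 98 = 110194624 / 16905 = 6518.46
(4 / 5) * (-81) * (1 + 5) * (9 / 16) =-2187 / 10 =-218.70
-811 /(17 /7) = -5677 /17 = -333.94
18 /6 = 3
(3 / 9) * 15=5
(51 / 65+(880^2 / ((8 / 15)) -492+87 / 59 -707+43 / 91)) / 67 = 2995909706 / 138355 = 21653.79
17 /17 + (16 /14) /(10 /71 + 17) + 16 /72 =98821 /76671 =1.29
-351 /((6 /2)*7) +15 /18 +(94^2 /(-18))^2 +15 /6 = 136623481 /567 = 240958.52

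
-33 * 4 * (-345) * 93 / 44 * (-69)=-6641595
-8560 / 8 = -1070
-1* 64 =-64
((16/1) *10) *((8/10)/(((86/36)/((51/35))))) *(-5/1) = -390.38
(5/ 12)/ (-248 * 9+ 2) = -0.00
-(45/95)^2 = -81/361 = -0.22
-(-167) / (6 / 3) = 167 / 2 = 83.50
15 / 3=5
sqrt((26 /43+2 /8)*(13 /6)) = 7*sqrt(1118) /172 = 1.36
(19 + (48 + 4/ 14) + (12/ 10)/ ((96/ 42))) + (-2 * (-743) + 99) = 462787/ 280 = 1652.81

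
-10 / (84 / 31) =-155 / 42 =-3.69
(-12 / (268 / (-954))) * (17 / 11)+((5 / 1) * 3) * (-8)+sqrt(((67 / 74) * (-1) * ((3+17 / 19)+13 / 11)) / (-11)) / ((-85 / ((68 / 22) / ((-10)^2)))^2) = -53.98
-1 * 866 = -866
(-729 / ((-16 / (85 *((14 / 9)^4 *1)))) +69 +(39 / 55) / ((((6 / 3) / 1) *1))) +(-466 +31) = 22087361 / 990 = 22310.47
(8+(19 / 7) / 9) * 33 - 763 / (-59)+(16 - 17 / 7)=372265 / 1239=300.46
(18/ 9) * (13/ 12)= 13/ 6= 2.17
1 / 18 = 0.06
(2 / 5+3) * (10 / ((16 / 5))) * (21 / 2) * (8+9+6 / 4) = 66045 / 32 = 2063.91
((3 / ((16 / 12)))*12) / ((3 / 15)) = 135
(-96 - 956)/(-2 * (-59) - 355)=1052/237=4.44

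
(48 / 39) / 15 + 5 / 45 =113 / 585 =0.19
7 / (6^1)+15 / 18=2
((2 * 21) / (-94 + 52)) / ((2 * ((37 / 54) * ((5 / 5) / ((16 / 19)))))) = -432 / 703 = -0.61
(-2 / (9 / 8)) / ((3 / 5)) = -80 / 27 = -2.96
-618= -618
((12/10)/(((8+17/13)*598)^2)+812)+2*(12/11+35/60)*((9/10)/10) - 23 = 1222641861897/1549017800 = 789.30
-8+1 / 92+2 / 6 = -7.66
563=563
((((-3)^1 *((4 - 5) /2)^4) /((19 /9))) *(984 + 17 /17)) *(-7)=186165 /304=612.38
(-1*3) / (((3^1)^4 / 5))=-5 / 27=-0.19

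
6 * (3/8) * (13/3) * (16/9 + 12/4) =559/12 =46.58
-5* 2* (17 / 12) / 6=-85 / 36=-2.36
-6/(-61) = 6/61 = 0.10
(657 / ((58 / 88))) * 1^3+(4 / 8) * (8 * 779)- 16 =118808 / 29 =4096.83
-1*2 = -2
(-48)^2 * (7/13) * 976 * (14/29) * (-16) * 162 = -571206795264/377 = -1515137387.97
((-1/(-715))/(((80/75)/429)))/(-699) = -3/3728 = -0.00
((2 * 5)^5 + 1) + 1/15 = 1500016/15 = 100001.07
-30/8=-15/4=-3.75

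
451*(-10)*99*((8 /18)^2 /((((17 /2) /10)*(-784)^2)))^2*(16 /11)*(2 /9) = -225500 /10930806355329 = -0.00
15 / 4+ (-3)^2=51 / 4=12.75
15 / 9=5 / 3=1.67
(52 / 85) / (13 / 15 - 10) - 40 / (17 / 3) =-16596 / 2329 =-7.13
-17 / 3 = -5.67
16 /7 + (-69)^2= 33343 /7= 4763.29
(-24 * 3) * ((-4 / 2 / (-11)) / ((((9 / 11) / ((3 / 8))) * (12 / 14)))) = -7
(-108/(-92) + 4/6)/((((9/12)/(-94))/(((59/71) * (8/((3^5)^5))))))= -22538944/12452600692983771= -0.00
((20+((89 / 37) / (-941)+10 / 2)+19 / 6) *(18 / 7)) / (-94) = -17650617 / 22909586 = -0.77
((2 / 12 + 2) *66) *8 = 1144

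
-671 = -671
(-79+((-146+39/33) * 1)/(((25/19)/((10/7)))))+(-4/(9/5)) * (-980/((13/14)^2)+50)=425205857/195195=2178.36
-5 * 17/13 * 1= -85/13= -6.54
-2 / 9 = -0.22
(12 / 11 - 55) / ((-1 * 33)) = 593 / 363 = 1.63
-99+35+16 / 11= -688 / 11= -62.55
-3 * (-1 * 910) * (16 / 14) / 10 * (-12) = -3744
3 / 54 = 1 / 18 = 0.06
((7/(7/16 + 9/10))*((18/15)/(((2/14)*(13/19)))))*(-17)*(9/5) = -1966.14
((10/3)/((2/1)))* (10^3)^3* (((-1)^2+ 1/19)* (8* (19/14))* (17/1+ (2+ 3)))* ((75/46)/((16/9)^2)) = 216178183229.81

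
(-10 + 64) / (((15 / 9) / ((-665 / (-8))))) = 10773 / 4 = 2693.25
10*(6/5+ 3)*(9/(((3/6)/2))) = 1512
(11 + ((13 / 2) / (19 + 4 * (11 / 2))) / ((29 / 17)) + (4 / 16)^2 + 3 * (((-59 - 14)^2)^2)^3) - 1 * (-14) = 1307065686109292045184405069 / 19024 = 68706144139470776134588.16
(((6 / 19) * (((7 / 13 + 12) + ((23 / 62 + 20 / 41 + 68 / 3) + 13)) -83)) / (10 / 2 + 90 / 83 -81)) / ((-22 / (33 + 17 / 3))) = -8098007299 / 32208994389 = -0.25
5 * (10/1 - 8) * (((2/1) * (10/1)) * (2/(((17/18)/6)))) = 2541.18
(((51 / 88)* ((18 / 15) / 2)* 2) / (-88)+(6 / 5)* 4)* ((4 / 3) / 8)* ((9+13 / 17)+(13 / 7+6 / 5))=9437073 / 921536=10.24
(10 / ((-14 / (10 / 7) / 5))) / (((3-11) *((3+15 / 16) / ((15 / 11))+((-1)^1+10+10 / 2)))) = 2500 / 66199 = 0.04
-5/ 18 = -0.28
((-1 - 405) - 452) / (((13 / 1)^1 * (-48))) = 11 / 8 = 1.38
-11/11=-1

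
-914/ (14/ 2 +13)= -457/ 10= -45.70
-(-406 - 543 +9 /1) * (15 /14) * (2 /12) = 1175 /7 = 167.86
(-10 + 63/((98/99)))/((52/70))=72.21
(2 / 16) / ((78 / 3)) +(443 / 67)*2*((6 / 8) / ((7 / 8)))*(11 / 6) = 2027637 / 97552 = 20.79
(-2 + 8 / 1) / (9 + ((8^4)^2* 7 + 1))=3 / 58720261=0.00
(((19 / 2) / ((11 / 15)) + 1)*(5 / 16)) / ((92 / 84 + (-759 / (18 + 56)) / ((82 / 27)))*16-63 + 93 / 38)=-185821881 / 4136101552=-0.04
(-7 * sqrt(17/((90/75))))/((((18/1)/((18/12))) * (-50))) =7 * sqrt(510)/3600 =0.04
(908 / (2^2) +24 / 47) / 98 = 10693 / 4606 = 2.32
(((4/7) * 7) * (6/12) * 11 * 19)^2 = 174724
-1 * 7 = -7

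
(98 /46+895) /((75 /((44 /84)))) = 75658 /12075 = 6.27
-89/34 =-2.62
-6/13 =-0.46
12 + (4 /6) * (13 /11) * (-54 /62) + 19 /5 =25769 /1705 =15.11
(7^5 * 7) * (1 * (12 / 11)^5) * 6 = 175649015808 / 161051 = 1090642.19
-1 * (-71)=71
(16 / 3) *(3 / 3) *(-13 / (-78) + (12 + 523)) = 25688 / 9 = 2854.22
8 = 8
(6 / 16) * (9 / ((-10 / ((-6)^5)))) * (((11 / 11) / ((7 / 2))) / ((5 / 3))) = 78732 / 175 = 449.90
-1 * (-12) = 12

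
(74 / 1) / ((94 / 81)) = 2997 / 47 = 63.77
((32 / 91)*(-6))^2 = 36864 / 8281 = 4.45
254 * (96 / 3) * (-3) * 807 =-19677888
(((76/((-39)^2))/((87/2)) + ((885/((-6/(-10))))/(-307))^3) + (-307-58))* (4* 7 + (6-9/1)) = -45553852049426350/3828808038861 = -11897.66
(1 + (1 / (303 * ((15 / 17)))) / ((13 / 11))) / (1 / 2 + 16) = 118544 / 1949805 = 0.06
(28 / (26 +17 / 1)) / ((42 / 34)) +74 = 9614 / 129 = 74.53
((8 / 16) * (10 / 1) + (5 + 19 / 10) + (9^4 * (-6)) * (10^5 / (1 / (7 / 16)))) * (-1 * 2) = 17222624881 / 5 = 3444524976.20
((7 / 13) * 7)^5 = 282475249 / 371293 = 760.79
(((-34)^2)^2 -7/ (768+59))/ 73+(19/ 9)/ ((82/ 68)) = 407839299851/ 22276899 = 18307.72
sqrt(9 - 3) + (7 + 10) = sqrt(6) + 17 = 19.45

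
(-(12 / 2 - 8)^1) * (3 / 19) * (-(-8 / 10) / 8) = 3 / 95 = 0.03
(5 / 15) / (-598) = -1 / 1794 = -0.00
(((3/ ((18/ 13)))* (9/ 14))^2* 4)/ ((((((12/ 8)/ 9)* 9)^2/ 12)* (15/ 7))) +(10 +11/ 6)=6541/ 210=31.15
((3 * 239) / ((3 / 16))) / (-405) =-9.44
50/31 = 1.61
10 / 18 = 5 / 9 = 0.56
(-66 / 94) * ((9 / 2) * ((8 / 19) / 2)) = -594 / 893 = -0.67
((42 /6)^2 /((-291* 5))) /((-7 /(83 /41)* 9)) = 581 /536895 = 0.00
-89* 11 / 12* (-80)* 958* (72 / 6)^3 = 10804400640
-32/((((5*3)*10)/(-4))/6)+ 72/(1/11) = 19928/25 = 797.12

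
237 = 237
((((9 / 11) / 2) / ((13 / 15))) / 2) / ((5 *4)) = 27 / 2288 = 0.01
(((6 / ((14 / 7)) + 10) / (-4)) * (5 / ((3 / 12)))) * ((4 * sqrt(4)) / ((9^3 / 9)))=-520 / 81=-6.42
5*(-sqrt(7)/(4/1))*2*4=-10*sqrt(7)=-26.46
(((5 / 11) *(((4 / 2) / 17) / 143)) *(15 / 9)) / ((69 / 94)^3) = 41529200 / 26353977507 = 0.00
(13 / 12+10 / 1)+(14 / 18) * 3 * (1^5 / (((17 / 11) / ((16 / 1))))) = 7189 / 204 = 35.24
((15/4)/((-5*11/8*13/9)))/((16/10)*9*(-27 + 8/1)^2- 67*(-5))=-270/3956381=-0.00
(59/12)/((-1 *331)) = -59/3972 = -0.01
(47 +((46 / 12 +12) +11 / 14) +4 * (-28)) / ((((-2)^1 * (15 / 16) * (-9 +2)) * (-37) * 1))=8128 / 81585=0.10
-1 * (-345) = 345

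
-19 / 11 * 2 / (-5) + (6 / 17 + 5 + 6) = 11261 / 935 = 12.04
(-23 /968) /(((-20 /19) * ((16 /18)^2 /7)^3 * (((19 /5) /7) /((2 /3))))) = 9782588781 /507510784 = 19.28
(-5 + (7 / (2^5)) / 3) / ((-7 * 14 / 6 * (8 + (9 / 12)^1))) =473 / 13720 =0.03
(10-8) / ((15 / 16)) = 32 / 15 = 2.13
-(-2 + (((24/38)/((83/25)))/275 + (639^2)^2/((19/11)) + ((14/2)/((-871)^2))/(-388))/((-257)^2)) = -492872215574605482583023/337255204779474124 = -1461422.12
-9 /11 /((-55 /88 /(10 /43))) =144 /473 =0.30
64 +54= 118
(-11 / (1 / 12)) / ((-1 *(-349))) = -132 / 349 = -0.38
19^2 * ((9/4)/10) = 81.22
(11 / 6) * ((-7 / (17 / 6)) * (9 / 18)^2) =-77 / 68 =-1.13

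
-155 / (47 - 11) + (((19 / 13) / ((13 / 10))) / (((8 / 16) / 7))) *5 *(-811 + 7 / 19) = -388156595 / 6084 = -63799.57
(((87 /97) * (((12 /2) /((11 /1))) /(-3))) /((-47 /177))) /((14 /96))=1478304 /351043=4.21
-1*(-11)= 11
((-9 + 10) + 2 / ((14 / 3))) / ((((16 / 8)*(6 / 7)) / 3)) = 5 / 2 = 2.50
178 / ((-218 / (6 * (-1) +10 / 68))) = 17711 / 3706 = 4.78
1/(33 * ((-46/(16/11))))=-8/8349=-0.00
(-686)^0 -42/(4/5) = -103/2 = -51.50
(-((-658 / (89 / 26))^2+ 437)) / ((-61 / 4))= 1184580564 / 483181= 2451.63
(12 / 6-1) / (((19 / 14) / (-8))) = -112 / 19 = -5.89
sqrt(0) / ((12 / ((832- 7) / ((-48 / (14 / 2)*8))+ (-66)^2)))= 0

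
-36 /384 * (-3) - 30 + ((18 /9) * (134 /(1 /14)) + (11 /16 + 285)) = 128255 /32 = 4007.97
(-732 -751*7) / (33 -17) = -5989 / 16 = -374.31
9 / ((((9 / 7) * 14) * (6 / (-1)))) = -1 / 12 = -0.08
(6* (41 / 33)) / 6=41 / 33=1.24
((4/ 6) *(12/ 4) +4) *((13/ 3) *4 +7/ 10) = 541/ 5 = 108.20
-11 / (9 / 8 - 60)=88 / 471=0.19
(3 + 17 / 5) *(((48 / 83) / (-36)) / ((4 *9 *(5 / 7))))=-224 / 56025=-0.00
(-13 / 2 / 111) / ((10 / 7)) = -91 / 2220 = -0.04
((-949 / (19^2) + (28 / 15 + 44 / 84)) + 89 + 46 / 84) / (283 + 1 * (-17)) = 6770537 / 20165460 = 0.34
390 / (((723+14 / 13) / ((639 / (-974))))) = -1619865 / 4584131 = -0.35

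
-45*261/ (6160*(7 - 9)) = 2349/ 2464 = 0.95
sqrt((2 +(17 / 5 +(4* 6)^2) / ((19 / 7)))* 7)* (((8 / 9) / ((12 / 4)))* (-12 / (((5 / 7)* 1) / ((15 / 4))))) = -56* sqrt(13611885) / 285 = -724.94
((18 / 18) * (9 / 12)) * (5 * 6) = 45 / 2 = 22.50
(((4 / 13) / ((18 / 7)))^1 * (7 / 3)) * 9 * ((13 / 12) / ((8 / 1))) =49 / 144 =0.34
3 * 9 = 27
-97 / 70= -1.39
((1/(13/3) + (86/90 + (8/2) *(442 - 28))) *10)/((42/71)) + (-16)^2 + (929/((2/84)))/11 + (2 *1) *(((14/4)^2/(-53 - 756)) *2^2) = 31817.31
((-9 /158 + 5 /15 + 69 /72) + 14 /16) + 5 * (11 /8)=17035 /1896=8.98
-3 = -3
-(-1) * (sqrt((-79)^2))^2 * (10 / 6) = 10401.67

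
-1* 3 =-3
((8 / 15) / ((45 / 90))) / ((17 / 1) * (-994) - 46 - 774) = -8 / 132885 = -0.00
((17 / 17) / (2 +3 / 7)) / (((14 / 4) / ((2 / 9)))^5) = 1024 / 2410203033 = 0.00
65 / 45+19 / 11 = 3.17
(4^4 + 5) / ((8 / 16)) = 522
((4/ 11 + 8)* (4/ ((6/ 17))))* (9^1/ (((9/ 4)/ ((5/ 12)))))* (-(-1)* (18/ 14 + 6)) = 265880/ 231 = 1151.00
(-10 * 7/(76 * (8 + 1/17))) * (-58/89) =17255/231667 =0.07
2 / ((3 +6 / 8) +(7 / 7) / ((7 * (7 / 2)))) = 392 / 743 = 0.53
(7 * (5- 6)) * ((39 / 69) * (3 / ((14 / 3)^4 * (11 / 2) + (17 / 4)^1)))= -88452 / 19470167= -0.00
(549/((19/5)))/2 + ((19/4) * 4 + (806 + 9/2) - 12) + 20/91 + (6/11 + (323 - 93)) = 21310829/19019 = 1120.50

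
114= 114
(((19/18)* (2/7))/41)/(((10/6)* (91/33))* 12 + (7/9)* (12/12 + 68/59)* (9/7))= 12331/96062631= 0.00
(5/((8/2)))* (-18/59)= -45/118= -0.38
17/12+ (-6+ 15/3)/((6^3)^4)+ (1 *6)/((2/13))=87978286079/2176782336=40.42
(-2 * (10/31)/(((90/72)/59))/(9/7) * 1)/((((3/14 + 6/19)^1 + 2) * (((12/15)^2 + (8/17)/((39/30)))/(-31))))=303482725/1047861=289.62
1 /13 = 0.08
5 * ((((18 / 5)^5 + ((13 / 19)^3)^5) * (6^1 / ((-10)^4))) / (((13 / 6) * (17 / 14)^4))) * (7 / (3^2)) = 1928497822748017323767186803196 / 6438772593206347411523487109375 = 0.30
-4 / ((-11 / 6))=24 / 11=2.18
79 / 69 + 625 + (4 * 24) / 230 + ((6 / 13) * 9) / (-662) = 930144377 / 1484535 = 626.56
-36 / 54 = -2 / 3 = -0.67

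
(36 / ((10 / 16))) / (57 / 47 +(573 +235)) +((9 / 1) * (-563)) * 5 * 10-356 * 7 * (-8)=-44387159774 / 190165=-233413.93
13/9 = 1.44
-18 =-18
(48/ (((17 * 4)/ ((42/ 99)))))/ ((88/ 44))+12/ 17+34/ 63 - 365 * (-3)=12916633/ 11781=1096.40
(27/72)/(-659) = -3/5272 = -0.00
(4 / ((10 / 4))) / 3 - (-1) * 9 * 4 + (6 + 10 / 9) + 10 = 2414 / 45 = 53.64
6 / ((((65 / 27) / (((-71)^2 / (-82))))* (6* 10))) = -136107 / 53300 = -2.55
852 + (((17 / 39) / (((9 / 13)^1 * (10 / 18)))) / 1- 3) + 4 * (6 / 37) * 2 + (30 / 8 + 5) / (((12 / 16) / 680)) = 4875544 / 555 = 8784.76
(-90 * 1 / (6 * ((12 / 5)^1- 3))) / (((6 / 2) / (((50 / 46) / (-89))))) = -625 / 6141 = -0.10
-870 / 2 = -435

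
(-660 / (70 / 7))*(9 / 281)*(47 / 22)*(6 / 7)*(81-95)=15228 / 281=54.19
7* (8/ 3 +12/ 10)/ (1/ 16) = 6496/ 15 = 433.07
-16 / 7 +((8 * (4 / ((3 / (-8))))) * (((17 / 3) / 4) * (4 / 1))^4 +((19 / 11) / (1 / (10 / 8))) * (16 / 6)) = -1646300990 / 18711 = -87985.73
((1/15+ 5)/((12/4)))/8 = 19/90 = 0.21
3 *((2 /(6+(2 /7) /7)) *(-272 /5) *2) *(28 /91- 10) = 2518992 /2405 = 1047.40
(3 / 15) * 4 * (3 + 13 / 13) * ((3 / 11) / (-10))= -24 / 275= -0.09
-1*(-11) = 11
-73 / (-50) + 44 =2273 / 50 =45.46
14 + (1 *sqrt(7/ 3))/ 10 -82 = -68 + sqrt(21)/ 30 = -67.85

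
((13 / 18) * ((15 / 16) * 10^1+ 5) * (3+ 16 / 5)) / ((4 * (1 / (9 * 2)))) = 9269 / 32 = 289.66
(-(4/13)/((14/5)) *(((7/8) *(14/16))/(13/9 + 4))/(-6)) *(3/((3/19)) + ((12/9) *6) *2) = 75/832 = 0.09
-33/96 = -0.34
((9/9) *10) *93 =930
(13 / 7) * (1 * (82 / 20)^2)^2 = 36734893 / 70000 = 524.78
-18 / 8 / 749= -9 / 2996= -0.00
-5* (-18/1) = 90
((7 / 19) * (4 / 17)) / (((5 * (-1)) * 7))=-4 / 1615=-0.00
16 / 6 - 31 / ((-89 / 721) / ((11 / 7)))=106081 / 267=397.31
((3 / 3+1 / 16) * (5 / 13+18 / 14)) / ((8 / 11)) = 3553 / 1456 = 2.44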